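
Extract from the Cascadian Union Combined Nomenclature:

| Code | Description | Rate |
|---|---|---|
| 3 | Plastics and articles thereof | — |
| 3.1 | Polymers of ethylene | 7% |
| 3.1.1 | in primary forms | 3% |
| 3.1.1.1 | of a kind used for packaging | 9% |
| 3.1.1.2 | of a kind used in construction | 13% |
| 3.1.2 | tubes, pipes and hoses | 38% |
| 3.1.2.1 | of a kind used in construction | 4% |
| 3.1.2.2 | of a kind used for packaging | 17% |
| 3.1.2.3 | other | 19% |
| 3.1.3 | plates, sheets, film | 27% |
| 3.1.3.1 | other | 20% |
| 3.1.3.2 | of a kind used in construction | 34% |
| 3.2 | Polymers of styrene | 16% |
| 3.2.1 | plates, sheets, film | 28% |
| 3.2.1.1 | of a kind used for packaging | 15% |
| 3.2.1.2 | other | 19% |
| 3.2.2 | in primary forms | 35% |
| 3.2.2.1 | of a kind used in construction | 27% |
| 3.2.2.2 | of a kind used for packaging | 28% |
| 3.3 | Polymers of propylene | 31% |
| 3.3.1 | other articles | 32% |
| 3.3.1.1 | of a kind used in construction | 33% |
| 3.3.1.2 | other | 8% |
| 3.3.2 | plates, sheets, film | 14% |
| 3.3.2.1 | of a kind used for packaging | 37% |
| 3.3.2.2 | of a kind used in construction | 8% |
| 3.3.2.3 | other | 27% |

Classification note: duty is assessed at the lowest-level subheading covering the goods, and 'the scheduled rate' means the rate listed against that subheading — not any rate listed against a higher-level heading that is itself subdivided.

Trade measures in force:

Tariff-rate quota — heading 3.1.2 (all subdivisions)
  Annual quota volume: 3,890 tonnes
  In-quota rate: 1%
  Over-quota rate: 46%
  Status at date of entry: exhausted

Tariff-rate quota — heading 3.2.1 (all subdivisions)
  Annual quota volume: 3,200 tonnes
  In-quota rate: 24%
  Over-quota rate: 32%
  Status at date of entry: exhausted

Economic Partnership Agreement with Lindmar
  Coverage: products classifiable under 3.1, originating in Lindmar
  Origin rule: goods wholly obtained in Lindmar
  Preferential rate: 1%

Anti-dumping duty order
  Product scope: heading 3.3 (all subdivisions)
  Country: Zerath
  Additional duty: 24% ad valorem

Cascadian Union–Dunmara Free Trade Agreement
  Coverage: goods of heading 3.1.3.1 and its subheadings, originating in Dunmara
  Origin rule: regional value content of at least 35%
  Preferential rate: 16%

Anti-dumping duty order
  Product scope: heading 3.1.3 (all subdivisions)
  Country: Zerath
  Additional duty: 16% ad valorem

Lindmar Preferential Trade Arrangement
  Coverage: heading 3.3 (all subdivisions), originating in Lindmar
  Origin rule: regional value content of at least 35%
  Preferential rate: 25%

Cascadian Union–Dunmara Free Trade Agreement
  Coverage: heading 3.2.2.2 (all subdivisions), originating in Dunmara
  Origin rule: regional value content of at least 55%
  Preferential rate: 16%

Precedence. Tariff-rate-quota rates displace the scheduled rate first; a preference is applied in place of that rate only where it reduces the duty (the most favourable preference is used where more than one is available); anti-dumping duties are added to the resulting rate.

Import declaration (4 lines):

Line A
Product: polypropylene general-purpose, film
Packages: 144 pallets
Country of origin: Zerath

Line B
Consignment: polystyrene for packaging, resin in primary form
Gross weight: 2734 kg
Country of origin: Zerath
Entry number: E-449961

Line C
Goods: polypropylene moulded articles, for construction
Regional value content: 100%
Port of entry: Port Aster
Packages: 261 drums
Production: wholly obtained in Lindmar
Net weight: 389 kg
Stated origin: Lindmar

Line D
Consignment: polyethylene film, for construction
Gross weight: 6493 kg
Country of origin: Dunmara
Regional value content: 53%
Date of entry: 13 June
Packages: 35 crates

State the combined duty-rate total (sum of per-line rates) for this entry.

Line A: polypropylene → 3.3; film → 3.3.2; general-purpose → 3.3.2.3. Scheduled 27%. anti-dumping (Zerath, 3.3): +24%; total 27% + 24% = 51%. → 51%.
Line B: polystyrene → 3.2; resin in primary form → 3.2.2; for packaging → 3.2.2.2. Scheduled 28%. No special measure applies. → 28%.
Line C: polypropylene → 3.3; moulded articles → 3.3.1; for construction → 3.3.1.1. Scheduled 33%. Lindmar agreement on 3.1: 3.3.1.1 not covered; Lindmar agreement on 3.3: RVC ≥ 35% → 25% available; preferential 25%. → 25%.
Line D: polyethylene → 3.1; film → 3.1.3; for construction → 3.1.3.2. Scheduled 34%. Dunmara agreement on 3.1.3.1: 3.1.3.2 not covered; Dunmara agreement on 3.2.2.2: 3.1.3.2 not covered. → 34%.
Sum: 51% + 28% + 25% + 34% = 138%.

138%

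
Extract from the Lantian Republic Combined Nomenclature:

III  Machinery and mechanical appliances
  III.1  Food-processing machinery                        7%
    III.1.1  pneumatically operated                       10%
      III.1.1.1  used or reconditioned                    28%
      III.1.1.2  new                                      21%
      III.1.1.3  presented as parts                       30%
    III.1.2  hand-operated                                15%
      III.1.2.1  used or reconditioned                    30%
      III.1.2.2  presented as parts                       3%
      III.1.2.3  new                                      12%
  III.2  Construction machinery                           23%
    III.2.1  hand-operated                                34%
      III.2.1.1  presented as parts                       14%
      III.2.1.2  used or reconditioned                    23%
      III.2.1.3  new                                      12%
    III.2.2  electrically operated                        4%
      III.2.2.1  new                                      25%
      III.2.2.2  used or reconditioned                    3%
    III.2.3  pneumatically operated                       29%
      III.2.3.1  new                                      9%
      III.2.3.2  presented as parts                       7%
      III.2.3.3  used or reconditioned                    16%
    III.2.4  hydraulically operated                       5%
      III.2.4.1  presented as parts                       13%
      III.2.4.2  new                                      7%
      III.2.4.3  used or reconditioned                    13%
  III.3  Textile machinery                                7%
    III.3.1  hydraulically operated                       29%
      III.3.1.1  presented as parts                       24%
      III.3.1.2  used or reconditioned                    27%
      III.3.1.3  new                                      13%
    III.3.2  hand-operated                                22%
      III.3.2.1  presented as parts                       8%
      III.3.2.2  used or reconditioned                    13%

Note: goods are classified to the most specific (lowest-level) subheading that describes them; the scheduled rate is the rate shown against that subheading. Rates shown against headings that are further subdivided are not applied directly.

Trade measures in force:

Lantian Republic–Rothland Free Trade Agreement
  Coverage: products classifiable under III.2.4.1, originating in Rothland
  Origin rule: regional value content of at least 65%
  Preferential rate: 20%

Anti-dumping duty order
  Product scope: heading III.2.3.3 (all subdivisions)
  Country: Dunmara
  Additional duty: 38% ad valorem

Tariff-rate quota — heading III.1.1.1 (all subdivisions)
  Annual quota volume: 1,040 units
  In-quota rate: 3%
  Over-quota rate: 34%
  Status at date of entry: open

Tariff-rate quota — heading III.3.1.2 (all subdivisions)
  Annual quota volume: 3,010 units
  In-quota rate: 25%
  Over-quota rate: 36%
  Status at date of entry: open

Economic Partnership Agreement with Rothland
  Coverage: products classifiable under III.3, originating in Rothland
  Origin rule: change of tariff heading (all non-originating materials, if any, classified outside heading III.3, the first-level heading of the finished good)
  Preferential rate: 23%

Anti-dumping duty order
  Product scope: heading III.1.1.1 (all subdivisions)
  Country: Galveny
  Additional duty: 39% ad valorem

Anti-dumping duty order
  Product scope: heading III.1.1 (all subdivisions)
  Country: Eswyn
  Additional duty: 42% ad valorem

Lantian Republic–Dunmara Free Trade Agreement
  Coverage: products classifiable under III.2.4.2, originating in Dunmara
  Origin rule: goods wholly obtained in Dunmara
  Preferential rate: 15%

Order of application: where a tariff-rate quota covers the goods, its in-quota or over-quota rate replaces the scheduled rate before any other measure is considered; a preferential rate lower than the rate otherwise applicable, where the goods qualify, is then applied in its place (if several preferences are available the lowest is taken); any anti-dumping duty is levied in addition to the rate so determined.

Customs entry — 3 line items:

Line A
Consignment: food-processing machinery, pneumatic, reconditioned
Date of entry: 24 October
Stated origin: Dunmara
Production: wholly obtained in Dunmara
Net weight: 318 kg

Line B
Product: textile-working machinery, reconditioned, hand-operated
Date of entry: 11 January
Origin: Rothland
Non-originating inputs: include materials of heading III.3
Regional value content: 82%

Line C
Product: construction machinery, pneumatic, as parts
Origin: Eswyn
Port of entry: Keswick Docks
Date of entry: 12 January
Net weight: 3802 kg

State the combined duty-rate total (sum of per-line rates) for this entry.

Line A: food-processing → III.1; pneumatic → III.1.1; reconditioned → III.1.1.1. Scheduled 28%. quota on III.1.1.1 open → in-quota 3%; Dunmara agreement on III.2.4.2: III.1.1.1 not covered. → 3%.
Line B: textile-working → III.3; hand-operated → III.3.2; reconditioned → III.3.2.2. Scheduled 13%. Rothland agreement on III.2.4.1: III.3.2.2 not covered; Rothland agreement on III.3: CTH not met. → 13%.
Line C: construction → III.2; pneumatic → III.2.3; as parts → III.2.3.2. Scheduled 7%. No special measure applies. → 7%.
Sum: 3% + 13% + 7% = 23%.

23%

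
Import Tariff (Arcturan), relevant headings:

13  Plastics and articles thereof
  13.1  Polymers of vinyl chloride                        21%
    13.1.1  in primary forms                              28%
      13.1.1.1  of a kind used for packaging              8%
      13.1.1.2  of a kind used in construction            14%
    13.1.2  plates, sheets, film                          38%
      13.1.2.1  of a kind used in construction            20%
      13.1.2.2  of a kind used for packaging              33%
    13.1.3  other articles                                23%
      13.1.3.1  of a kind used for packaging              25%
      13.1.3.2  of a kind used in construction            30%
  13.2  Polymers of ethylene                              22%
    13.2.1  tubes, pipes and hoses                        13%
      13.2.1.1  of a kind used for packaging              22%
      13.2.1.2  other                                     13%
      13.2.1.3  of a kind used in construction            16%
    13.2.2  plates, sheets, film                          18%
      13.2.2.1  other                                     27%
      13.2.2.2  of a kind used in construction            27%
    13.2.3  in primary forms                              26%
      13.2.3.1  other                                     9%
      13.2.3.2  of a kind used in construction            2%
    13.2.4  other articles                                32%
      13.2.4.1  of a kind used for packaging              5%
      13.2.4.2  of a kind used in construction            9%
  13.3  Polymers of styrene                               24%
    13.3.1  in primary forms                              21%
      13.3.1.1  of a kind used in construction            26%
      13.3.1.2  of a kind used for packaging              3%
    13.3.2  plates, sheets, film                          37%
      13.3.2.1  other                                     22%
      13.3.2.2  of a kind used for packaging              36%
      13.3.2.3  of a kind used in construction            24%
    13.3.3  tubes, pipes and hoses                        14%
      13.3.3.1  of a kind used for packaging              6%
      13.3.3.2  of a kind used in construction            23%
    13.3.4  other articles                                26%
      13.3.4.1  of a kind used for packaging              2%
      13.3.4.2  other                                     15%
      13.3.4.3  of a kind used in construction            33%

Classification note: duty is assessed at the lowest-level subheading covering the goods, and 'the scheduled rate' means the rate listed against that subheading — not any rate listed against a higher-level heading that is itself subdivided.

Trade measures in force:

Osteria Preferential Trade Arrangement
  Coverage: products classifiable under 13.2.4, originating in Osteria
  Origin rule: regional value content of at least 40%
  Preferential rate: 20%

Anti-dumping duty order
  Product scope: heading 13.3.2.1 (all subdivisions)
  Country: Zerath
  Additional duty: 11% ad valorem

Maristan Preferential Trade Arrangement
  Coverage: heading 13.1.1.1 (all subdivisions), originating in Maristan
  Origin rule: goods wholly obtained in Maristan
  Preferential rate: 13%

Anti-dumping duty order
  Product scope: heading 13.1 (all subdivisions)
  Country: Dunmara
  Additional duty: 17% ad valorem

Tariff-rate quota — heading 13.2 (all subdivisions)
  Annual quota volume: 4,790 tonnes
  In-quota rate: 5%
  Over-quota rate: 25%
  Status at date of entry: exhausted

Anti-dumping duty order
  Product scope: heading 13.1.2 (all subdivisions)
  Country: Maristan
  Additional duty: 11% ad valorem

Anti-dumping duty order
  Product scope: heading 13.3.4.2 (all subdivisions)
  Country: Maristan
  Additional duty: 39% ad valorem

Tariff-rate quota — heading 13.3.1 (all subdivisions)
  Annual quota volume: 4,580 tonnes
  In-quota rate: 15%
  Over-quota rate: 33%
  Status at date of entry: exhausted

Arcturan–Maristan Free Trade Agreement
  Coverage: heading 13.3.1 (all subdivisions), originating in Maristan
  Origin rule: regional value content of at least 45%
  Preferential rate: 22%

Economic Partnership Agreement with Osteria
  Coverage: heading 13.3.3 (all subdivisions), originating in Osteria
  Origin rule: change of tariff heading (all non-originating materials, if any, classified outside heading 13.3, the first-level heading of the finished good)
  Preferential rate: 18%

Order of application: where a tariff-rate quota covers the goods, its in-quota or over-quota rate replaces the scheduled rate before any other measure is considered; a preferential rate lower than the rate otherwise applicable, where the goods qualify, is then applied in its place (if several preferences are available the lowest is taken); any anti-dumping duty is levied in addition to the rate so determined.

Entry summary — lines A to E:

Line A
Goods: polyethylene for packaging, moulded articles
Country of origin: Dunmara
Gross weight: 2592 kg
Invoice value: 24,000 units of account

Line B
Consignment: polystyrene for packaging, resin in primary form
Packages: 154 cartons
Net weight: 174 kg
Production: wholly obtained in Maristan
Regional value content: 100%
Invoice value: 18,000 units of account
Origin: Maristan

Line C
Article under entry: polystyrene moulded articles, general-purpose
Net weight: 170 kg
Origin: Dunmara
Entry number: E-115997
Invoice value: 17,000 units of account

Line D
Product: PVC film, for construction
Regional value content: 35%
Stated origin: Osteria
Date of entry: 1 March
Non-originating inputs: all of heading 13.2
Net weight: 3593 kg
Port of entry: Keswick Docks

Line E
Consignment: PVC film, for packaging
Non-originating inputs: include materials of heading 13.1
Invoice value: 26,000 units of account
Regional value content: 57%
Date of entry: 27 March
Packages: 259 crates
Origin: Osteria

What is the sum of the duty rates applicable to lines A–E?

Line A: polyethylene → 13.2; moulded articles → 13.2.4; for packaging → 13.2.4.1. Scheduled 5%. quota on 13.2 exhausted → over-quota 25%. → 25%.
Line B: polystyrene → 13.3; resin in primary form → 13.3.1; for packaging → 13.3.1.2. Scheduled 3%. quota on 13.3.1 exhausted → over-quota 33%; Maristan agreement on 13.1.1.1: 13.3.1.2 not covered; Maristan agreement on 13.3.1: RVC ≥ 45% → 22% available; preferential 22%. → 22%.
Line C: polystyrene → 13.3; moulded articles → 13.3.4; general-purpose → 13.3.4.2. Scheduled 15%. No special measure applies. → 15%.
Line D: PVC → 13.1; film → 13.1.2; for construction → 13.1.2.1. Scheduled 20%. Osteria agreement on 13.2.4: 13.1.2.1 not covered; Osteria agreement on 13.3.3: 13.1.2.1 not covered. → 20%.
Line E: PVC → 13.1; film → 13.1.2; for packaging → 13.1.2.2. Scheduled 33%. Osteria agreement on 13.2.4: 13.1.2.2 not covered; Osteria agreement on 13.3.3: 13.1.2.2 not covered. → 33%.
Sum: 25% + 22% + 15% + 20% + 33% = 115%.

115%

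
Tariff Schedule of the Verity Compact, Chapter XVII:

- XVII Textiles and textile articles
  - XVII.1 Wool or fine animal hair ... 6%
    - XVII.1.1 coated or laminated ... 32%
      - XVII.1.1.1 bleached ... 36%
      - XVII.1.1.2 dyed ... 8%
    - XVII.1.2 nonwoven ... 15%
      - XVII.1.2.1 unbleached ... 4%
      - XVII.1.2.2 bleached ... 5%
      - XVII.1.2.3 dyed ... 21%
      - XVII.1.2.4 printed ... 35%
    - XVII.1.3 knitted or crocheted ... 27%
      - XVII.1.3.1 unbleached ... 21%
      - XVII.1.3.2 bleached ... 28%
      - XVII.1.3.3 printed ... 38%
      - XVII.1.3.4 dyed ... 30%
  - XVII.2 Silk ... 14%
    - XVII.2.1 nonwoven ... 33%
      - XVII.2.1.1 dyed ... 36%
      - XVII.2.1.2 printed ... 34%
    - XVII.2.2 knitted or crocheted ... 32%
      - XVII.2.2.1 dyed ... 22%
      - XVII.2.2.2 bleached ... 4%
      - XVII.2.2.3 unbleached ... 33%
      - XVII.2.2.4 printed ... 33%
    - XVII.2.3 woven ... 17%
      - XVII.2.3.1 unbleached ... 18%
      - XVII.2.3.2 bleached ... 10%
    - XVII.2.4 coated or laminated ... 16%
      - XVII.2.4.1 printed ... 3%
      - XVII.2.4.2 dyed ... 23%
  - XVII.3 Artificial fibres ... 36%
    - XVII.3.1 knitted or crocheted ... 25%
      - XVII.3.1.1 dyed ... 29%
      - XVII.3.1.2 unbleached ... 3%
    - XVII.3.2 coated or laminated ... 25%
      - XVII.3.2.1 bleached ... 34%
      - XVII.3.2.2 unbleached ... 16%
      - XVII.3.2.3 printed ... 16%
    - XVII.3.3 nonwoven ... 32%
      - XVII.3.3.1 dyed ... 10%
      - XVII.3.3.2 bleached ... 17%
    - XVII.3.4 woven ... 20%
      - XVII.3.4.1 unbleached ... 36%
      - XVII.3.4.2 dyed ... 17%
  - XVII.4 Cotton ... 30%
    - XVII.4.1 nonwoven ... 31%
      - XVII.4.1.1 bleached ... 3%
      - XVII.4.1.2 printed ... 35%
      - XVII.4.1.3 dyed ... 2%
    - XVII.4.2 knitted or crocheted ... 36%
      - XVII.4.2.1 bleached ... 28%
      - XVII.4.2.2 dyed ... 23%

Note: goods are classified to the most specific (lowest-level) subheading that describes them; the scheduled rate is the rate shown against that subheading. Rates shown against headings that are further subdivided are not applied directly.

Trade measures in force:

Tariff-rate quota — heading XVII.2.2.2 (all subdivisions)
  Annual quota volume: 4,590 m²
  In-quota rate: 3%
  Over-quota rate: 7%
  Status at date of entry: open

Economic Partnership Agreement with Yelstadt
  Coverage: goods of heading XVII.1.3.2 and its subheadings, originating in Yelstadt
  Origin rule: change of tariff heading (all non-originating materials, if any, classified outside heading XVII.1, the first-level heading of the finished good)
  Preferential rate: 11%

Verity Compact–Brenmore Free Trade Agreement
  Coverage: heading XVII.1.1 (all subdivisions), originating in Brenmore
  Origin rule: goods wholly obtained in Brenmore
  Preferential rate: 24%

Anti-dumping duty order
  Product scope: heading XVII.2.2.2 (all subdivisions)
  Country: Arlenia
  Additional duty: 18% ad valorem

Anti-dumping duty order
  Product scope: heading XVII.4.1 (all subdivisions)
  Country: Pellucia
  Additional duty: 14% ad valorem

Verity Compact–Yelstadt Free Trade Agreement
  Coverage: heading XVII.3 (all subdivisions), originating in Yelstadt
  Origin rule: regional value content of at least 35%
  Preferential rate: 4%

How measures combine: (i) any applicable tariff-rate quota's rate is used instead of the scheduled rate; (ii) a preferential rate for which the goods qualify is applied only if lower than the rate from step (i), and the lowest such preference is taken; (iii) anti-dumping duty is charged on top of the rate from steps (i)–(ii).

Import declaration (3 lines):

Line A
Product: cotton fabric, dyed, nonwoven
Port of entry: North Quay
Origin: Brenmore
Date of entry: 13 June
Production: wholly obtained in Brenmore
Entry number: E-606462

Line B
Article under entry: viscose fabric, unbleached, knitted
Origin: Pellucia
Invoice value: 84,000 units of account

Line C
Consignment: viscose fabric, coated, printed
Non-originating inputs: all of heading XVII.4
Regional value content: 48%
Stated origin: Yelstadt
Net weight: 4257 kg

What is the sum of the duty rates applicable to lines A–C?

9%

Line A: cotton → XVII.4; nonwoven → XVII.4.1; dyed → XVII.4.1.3. Scheduled 2%. Brenmore agreement on XVII.1.1: XVII.4.1.3 not covered. → 2%.
Line B: viscose → XVII.3; knitted → XVII.3.1; unbleached → XVII.3.1.2. Scheduled 3%. No special measure applies. → 3%.
Line C: viscose → XVII.3; coated → XVII.3.2; printed → XVII.3.2.3. Scheduled 16%. Yelstadt agreement on XVII.1.3.2: XVII.3.2.3 not covered; Yelstadt agreement on XVII.3: RVC ≥ 35% → 4% available; preferential 4%. → 4%.
Sum: 2% + 3% + 4% = 9%.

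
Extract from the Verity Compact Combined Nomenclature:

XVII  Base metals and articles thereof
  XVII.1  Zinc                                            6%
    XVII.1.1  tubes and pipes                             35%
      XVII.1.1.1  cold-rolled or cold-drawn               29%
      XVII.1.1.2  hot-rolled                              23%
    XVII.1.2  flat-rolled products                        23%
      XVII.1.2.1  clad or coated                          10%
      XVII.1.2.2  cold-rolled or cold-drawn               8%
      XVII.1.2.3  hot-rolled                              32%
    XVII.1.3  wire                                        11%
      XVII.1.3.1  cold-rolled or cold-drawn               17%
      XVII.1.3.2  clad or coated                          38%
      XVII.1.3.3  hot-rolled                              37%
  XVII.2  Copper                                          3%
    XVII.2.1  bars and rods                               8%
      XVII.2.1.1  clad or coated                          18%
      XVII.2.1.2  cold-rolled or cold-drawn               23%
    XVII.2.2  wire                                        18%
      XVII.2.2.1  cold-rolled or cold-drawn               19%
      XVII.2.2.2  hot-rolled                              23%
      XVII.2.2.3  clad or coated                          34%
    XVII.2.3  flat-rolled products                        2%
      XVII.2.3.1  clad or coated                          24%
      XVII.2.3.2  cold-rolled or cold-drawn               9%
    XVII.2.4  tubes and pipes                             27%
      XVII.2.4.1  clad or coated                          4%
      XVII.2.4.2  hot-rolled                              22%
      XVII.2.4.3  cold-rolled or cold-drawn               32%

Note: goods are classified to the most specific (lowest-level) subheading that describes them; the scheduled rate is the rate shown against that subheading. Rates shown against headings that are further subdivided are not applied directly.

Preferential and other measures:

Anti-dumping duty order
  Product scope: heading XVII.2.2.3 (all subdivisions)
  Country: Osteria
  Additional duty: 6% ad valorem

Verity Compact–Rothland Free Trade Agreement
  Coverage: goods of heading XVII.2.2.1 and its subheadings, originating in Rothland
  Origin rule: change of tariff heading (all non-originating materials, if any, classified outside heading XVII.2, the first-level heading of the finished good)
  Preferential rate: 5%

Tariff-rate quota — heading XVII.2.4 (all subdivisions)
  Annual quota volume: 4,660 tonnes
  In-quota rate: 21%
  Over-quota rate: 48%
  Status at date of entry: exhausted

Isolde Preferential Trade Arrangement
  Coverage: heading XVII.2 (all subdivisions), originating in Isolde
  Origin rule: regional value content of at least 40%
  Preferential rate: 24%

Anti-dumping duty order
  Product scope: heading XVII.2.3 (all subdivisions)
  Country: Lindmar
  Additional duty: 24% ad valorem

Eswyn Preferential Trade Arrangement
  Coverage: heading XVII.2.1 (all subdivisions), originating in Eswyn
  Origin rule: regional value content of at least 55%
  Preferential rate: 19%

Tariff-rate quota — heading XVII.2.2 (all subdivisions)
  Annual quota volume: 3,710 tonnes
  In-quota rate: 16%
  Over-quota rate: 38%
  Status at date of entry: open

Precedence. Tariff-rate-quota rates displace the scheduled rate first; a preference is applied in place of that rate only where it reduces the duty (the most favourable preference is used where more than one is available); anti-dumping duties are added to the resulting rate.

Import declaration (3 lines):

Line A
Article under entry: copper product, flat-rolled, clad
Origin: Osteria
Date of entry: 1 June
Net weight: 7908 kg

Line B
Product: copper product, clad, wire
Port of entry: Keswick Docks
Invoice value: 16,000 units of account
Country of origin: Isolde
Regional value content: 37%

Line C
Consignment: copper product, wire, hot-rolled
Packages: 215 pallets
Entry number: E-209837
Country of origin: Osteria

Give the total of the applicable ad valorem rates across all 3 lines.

56%

Line A: copper → XVII.2; flat-rolled → XVII.2.3; clad → XVII.2.3.1. Scheduled 24%. No special measure applies. → 24%.
Line B: copper → XVII.2; wire → XVII.2.2; clad → XVII.2.2.3. Scheduled 34%. quota on XVII.2.2 open → in-quota 16%; Isolde agreement on XVII.2: RVC < 40%. → 16%.
Line C: copper → XVII.2; wire → XVII.2.2; hot-rolled → XVII.2.2.2. Scheduled 23%. quota on XVII.2.2 open → in-quota 16%. → 16%.
Sum: 24% + 16% + 16% = 56%.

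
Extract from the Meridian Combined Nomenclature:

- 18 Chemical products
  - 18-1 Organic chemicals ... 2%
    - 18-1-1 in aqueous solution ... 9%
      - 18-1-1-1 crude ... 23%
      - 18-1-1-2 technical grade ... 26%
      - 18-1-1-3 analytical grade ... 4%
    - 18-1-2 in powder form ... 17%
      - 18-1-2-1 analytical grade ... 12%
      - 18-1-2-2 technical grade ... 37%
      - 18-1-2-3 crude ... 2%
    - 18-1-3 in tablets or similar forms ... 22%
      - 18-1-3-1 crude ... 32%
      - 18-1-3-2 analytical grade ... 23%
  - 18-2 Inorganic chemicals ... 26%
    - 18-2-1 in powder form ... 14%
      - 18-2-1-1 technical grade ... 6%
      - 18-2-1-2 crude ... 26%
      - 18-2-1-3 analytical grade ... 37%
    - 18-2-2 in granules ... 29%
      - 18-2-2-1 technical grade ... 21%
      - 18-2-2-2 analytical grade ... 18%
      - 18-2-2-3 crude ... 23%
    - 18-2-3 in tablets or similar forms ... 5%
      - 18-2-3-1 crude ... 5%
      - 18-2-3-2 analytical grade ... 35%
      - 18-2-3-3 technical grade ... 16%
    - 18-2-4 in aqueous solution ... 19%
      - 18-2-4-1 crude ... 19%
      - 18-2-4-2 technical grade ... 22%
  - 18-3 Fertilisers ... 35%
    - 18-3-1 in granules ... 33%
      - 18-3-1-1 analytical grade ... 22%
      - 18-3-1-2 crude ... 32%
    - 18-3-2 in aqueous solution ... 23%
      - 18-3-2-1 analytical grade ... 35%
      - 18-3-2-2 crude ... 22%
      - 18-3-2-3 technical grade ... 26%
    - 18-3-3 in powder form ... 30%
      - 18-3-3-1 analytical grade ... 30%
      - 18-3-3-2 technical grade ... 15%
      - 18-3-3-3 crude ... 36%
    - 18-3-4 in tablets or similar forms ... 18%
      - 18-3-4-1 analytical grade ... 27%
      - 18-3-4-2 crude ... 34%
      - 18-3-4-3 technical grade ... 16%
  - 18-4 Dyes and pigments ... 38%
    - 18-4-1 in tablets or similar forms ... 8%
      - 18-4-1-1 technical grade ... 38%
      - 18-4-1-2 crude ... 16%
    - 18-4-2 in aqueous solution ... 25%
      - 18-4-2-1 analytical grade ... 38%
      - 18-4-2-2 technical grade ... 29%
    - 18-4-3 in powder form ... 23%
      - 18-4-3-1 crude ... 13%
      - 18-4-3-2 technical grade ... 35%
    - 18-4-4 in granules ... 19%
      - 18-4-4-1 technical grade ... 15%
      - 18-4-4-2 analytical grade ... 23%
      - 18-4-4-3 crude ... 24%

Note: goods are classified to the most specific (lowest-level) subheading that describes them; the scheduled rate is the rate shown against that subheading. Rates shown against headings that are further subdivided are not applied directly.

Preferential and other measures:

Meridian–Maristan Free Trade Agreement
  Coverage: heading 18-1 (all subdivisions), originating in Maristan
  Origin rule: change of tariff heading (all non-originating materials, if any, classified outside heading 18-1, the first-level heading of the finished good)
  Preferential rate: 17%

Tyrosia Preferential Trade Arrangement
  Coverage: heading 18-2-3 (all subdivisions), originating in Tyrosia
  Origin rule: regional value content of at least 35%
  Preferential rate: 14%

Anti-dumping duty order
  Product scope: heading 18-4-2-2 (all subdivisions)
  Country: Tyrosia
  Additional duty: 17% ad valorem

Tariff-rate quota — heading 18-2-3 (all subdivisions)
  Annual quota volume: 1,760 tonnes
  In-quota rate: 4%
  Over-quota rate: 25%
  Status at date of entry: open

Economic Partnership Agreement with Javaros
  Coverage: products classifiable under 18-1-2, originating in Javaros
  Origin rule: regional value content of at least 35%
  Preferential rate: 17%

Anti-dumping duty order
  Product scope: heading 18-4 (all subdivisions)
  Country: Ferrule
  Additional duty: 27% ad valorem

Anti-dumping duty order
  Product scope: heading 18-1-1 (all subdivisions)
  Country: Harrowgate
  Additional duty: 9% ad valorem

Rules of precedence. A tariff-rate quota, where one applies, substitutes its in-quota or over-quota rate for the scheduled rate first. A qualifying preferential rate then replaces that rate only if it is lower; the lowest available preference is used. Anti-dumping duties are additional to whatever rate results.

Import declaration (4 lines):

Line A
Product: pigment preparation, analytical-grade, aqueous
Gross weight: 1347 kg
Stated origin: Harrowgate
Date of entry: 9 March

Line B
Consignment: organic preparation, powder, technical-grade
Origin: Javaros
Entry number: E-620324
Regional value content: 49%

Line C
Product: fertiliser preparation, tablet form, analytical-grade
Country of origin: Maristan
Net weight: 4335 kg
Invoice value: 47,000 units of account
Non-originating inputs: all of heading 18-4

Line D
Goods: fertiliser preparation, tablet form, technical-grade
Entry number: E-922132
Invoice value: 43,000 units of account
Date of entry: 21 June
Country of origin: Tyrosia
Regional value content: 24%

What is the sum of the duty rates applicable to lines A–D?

98%

Line A: pigment → 18-4; aqueous → 18-4-2; analytical-grade → 18-4-2-1. Scheduled 38%. No special measure applies. → 38%.
Line B: organic → 18-1; powder → 18-1-2; technical-grade → 18-1-2-2. Scheduled 37%. Javaros agreement on 18-1-2: RVC ≥ 35% → 17% available; preferential 17%. → 17%.
Line C: fertiliser → 18-3; tablet form → 18-3-4; analytical-grade → 18-3-4-1. Scheduled 27%. Maristan agreement on 18-1: 18-3-4-1 not covered. → 27%.
Line D: fertiliser → 18-3; tablet form → 18-3-4; technical-grade → 18-3-4-3. Scheduled 16%. Tyrosia agreement on 18-2-3: 18-3-4-3 not covered. → 16%.
Sum: 38% + 17% + 27% + 16% = 98%.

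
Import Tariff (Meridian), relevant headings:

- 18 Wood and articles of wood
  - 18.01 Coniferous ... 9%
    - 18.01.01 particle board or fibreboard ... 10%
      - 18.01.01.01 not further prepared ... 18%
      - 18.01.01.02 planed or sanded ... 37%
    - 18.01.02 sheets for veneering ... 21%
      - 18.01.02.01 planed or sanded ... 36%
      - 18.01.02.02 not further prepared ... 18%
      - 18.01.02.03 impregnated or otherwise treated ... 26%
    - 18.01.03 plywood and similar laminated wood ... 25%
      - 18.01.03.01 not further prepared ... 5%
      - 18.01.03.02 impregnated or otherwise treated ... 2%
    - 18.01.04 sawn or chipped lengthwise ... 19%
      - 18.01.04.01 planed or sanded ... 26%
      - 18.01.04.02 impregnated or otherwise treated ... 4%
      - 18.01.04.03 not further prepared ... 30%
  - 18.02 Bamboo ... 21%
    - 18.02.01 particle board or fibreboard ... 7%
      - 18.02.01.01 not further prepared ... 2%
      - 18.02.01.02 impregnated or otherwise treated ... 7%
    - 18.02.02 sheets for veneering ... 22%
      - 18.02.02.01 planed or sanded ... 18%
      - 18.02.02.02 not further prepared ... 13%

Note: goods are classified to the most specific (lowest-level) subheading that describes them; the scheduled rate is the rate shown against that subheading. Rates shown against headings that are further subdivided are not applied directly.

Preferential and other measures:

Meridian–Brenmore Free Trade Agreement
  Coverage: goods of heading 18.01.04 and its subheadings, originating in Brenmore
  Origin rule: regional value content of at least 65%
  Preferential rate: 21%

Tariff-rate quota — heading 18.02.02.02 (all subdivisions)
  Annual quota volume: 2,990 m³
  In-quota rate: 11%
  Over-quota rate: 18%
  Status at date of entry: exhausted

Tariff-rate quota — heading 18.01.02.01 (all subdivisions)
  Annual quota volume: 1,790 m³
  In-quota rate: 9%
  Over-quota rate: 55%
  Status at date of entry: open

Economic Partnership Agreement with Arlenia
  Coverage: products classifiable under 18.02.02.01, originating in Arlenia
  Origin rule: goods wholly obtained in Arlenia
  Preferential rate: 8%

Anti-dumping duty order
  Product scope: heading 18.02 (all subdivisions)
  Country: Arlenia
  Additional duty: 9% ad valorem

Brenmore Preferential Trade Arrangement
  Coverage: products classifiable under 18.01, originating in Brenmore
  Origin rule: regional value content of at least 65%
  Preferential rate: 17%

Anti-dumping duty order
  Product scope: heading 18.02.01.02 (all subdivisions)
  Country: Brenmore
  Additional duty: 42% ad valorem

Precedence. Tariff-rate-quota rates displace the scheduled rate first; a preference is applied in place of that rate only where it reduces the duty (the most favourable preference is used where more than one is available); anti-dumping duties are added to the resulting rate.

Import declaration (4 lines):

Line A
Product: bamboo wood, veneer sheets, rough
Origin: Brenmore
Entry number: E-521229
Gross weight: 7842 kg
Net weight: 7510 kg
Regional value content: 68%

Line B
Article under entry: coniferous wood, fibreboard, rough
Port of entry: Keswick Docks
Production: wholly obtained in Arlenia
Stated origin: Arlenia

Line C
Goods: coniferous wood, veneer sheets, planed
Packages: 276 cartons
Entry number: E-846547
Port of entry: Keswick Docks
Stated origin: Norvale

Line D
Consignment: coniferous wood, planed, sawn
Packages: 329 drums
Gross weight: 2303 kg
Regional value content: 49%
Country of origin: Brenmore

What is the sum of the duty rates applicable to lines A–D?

71%

Line A: bamboo → 18.02; veneer sheets → 18.02.02; rough → 18.02.02.02. Scheduled 13%. quota on 18.02.02.02 exhausted → over-quota 18%; Brenmore agreement on 18.01.04: 18.02.02.02 not covered; Brenmore agreement on 18.01: 18.02.02.02 not covered. → 18%.
Line B: coniferous → 18.01; fibreboard → 18.01.01; rough → 18.01.01.01. Scheduled 18%. Arlenia agreement on 18.02.02.01: 18.01.01.01 not covered. → 18%.
Line C: coniferous → 18.01; veneer sheets → 18.01.02; planed → 18.01.02.01. Scheduled 36%. quota on 18.01.02.01 open → in-quota 9%. → 9%.
Line D: coniferous → 18.01; sawn → 18.01.04; planed → 18.01.04.01. Scheduled 26%. Brenmore agreement on 18.01.04: RVC < 65%; Brenmore agreement on 18.01: RVC < 65%. → 26%.
Sum: 18% + 18% + 9% + 26% = 71%.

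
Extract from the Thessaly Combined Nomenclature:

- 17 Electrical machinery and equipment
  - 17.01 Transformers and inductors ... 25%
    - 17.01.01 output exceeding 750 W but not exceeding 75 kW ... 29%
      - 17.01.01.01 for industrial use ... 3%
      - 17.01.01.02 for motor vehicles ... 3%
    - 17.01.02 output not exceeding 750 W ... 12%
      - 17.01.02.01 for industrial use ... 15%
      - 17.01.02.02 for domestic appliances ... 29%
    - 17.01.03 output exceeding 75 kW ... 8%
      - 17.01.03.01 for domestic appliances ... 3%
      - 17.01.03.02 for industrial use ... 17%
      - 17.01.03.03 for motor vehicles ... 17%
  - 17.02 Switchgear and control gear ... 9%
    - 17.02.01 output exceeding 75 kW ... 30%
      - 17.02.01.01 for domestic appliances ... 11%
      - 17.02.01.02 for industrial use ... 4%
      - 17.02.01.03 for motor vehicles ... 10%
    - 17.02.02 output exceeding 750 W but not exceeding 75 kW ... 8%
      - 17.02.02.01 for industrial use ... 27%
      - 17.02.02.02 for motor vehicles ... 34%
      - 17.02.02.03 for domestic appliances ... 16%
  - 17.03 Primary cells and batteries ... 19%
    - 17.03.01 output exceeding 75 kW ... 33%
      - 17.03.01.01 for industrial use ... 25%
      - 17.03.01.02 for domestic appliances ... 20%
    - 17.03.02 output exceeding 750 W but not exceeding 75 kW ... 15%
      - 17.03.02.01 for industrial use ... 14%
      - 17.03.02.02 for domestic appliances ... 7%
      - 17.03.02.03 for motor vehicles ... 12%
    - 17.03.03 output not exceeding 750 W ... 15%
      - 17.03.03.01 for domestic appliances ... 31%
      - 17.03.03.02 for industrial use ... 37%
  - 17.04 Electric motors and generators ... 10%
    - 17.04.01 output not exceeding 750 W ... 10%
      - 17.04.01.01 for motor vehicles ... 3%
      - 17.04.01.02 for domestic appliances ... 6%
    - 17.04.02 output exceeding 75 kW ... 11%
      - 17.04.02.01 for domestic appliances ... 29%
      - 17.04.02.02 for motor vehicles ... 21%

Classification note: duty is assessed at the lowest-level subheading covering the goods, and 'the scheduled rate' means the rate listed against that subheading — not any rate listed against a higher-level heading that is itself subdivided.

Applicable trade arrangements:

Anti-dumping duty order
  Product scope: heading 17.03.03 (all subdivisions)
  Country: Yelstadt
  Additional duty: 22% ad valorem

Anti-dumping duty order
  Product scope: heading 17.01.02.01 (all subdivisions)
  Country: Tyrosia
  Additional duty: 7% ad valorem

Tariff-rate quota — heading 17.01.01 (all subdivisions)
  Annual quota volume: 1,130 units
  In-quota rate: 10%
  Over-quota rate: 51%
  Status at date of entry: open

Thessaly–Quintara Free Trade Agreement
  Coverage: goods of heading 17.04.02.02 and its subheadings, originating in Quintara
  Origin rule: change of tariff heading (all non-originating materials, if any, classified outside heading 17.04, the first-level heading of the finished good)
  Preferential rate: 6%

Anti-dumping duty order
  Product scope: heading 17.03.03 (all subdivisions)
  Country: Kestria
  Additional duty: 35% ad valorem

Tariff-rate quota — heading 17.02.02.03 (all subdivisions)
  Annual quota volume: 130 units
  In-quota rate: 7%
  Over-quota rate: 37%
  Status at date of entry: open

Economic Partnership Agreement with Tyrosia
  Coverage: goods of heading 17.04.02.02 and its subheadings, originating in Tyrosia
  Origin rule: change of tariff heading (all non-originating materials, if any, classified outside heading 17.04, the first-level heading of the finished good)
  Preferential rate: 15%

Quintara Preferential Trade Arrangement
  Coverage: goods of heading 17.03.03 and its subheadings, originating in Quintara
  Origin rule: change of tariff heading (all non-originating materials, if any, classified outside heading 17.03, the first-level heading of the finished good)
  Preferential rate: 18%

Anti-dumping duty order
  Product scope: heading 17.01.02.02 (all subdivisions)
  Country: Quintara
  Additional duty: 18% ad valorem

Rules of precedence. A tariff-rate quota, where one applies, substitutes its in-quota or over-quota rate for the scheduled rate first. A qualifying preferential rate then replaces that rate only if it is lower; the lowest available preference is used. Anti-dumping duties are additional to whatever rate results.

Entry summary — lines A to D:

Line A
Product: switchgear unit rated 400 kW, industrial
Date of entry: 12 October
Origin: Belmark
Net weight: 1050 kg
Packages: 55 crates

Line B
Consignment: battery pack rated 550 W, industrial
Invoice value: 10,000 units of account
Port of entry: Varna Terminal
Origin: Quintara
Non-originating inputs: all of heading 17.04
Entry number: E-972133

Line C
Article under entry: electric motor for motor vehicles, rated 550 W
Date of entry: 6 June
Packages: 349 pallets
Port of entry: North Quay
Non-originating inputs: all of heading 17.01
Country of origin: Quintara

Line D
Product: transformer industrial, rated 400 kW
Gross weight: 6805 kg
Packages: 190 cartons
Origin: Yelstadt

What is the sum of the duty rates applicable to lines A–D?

Line A: switchgear unit → 17.02; rated 400 kW → 17.02.01; industrial → 17.02.01.02. Scheduled 4%. No special measure applies. → 4%.
Line B: battery pack → 17.03; rated 550 W → 17.03.03; industrial → 17.03.03.02. Scheduled 37%. Quintara agreement on 17.04.02.02: 17.03.03.02 not covered; Quintara agreement on 17.03.03: CTH met → 18% available; preferential 18%. → 18%.
Line C: electric motor → 17.04; rated 550 W → 17.04.01; for motor vehicles → 17.04.01.01. Scheduled 3%. Quintara agreement on 17.04.02.02: 17.04.01.01 not covered; Quintara agreement on 17.03.03: 17.04.01.01 not covered. → 3%.
Line D: transformer → 17.01; rated 400 kW → 17.01.03; industrial → 17.01.03.02. Scheduled 17%. No special measure applies. → 17%.
Sum: 4% + 18% + 3% + 17% = 42%.

42%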